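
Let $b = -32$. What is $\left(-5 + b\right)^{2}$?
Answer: $1369$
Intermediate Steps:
$\left(-5 + b\right)^{2} = \left(-5 - 32\right)^{2} = \left(-37\right)^{2} = 1369$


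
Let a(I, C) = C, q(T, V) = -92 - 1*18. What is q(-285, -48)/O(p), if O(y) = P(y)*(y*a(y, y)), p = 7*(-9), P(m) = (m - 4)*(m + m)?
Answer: -55/16753149 ≈ -3.2830e-6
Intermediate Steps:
q(T, V) = -110 (q(T, V) = -92 - 18 = -110)
P(m) = 2*m*(-4 + m) (P(m) = (-4 + m)*(2*m) = 2*m*(-4 + m))
p = -63
O(y) = 2*y**3*(-4 + y) (O(y) = (2*y*(-4 + y))*(y*y) = (2*y*(-4 + y))*y**2 = 2*y**3*(-4 + y))
q(-285, -48)/O(p) = -110*(-1/(500094*(-4 - 63))) = -110/(2*(-250047)*(-67)) = -110/33506298 = -110*1/33506298 = -55/16753149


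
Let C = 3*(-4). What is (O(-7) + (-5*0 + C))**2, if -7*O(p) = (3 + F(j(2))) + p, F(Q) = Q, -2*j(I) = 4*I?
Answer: 5776/49 ≈ 117.88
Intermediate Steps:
j(I) = -2*I
C = -12
O(p) = 1/7 - p/7 (O(p) = -((3 - 2*2) + p)/7 = -((3 - 4) + p)/7 = -(-1 + p)/7 = 1/7 - p/7)
(O(-7) + (-5*0 + C))**2 = ((1/7 - 1/7*(-7)) + (-5*0 - 12))**2 = ((1/7 + 1) + (0 - 12))**2 = (8/7 - 12)**2 = (-76/7)**2 = 5776/49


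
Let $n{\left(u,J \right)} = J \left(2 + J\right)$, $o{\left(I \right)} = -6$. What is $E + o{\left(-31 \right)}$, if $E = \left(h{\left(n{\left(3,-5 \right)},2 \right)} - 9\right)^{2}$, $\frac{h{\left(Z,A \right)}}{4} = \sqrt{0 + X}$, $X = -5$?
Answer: $-5 - 72 i \sqrt{5} \approx -5.0 - 161.0 i$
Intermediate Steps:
$h{\left(Z,A \right)} = 4 i \sqrt{5}$ ($h{\left(Z,A \right)} = 4 \sqrt{0 - 5} = 4 \sqrt{-5} = 4 i \sqrt{5}$)
$E = \left(-9 + 4 i \sqrt{5}\right)^{2}$ ($E = \left(4 i \sqrt{5} - 9\right)^{2} = \left(-9 + 4 i \sqrt{5}\right)^{2} \approx 1.0 - 161.0 i$)
$E + o{\left(-31 \right)} = \left(1 - 72 i \sqrt{5}\right) - 6 = -5 - 72 i \sqrt{5}$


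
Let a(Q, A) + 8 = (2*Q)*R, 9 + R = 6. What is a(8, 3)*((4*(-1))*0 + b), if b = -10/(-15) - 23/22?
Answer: 700/33 ≈ 21.212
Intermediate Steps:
R = -3 (R = -9 + 6 = -3)
b = -25/66 (b = -10*(-1/15) - 23*1/22 = ⅔ - 23/22 = -25/66 ≈ -0.37879)
a(Q, A) = -8 - 6*Q (a(Q, A) = -8 + (2*Q)*(-3) = -8 - 6*Q)
a(8, 3)*((4*(-1))*0 + b) = (-8 - 6*8)*((4*(-1))*0 - 25/66) = (-8 - 48)*(-4*0 - 25/66) = -56*(0 - 25/66) = -56*(-25/66) = 700/33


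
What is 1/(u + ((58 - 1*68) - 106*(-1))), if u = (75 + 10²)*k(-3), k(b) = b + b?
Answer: -1/954 ≈ -0.0010482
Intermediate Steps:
k(b) = 2*b
u = -1050 (u = (75 + 10²)*(2*(-3)) = (75 + 100)*(-6) = 175*(-6) = -1050)
1/(u + ((58 - 1*68) - 106*(-1))) = 1/(-1050 + ((58 - 1*68) - 106*(-1))) = 1/(-1050 + ((58 - 68) + 106)) = 1/(-1050 + (-10 + 106)) = 1/(-1050 + 96) = 1/(-954) = -1/954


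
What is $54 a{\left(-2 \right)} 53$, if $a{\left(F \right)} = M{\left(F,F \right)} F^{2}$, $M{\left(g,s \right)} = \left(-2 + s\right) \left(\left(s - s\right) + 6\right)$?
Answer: $-274752$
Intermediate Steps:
$M{\left(g,s \right)} = -12 + 6 s$ ($M{\left(g,s \right)} = \left(-2 + s\right) \left(0 + 6\right) = \left(-2 + s\right) 6 = -12 + 6 s$)
$a{\left(F \right)} = F^{2} \left(-12 + 6 F\right)$ ($a{\left(F \right)} = \left(-12 + 6 F\right) F^{2} = F^{2} \left(-12 + 6 F\right)$)
$54 a{\left(-2 \right)} 53 = 54 \cdot 6 \left(-2\right)^{2} \left(-2 - 2\right) 53 = 54 \cdot 6 \cdot 4 \left(-4\right) 53 = 54 \left(-96\right) 53 = \left(-5184\right) 53 = -274752$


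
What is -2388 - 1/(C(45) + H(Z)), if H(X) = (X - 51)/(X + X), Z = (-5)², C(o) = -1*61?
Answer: -3672719/1538 ≈ -2388.0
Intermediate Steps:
C(o) = -61
Z = 25
H(X) = (-51 + X)/(2*X) (H(X) = (-51 + X)/((2*X)) = (-51 + X)*(1/(2*X)) = (-51 + X)/(2*X))
-2388 - 1/(C(45) + H(Z)) = -2388 - 1/(-61 + (½)*(-51 + 25)/25) = -2388 - 1/(-61 + (½)*(1/25)*(-26)) = -2388 - 1/(-61 - 13/25) = -2388 - 1/(-1538/25) = -2388 - 1*(-25/1538) = -2388 + 25/1538 = -3672719/1538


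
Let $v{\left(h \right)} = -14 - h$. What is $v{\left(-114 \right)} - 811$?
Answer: $-711$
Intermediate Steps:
$v{\left(-114 \right)} - 811 = \left(-14 - -114\right) - 811 = \left(-14 + 114\right) - 811 = 100 - 811 = -711$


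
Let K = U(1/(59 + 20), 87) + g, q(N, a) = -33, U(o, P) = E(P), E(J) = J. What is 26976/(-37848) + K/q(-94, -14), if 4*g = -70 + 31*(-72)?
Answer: 1466545/104082 ≈ 14.090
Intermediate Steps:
U(o, P) = P
g = -1151/2 (g = (-70 + 31*(-72))/4 = (-70 - 2232)/4 = (1/4)*(-2302) = -1151/2 ≈ -575.50)
K = -977/2 (K = 87 - 1151/2 = -977/2 ≈ -488.50)
26976/(-37848) + K/q(-94, -14) = 26976/(-37848) - 977/2/(-33) = 26976*(-1/37848) - 977/2*(-1/33) = -1124/1577 + 977/66 = 1466545/104082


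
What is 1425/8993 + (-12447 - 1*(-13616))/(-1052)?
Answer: -9013717/9460636 ≈ -0.95276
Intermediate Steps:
1425/8993 + (-12447 - 1*(-13616))/(-1052) = 1425*(1/8993) + (-12447 + 13616)*(-1/1052) = 1425/8993 + 1169*(-1/1052) = 1425/8993 - 1169/1052 = -9013717/9460636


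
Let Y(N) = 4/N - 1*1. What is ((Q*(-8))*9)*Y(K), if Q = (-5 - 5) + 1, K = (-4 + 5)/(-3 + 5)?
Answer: 4536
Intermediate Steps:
K = ½ (K = 1/2 = 1*(½) = ½ ≈ 0.50000)
Q = -9 (Q = -10 + 1 = -9)
Y(N) = -1 + 4/N (Y(N) = 4/N - 1 = -1 + 4/N)
((Q*(-8))*9)*Y(K) = (-9*(-8)*9)*((4 - 1*½)/(½)) = (72*9)*(2*(4 - ½)) = 648*(2*(7/2)) = 648*7 = 4536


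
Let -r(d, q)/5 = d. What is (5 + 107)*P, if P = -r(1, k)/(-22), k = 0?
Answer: -280/11 ≈ -25.455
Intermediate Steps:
r(d, q) = -5*d
P = -5/22 (P = -(-5*1)/(-22) = -(-5)*(-1)/22 = -1*5/22 = -5/22 ≈ -0.22727)
(5 + 107)*P = (5 + 107)*(-5/22) = 112*(-5/22) = -280/11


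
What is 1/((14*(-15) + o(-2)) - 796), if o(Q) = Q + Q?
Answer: -1/1010 ≈ -0.00099010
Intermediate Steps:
o(Q) = 2*Q
1/((14*(-15) + o(-2)) - 796) = 1/((14*(-15) + 2*(-2)) - 796) = 1/((-210 - 4) - 796) = 1/(-214 - 796) = 1/(-1010) = -1/1010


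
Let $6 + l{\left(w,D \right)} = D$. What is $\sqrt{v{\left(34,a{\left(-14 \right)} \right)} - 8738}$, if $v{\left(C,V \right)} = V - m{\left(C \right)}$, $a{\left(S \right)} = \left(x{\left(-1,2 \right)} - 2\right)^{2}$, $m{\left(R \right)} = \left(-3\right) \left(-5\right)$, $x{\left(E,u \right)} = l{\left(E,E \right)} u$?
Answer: $i \sqrt{8497} \approx 92.179 i$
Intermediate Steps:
$l{\left(w,D \right)} = -6 + D$
$x{\left(E,u \right)} = u \left(-6 + E\right)$ ($x{\left(E,u \right)} = \left(-6 + E\right) u = u \left(-6 + E\right)$)
$m{\left(R \right)} = 15$
$a{\left(S \right)} = 256$ ($a{\left(S \right)} = \left(2 \left(-6 - 1\right) - 2\right)^{2} = \left(2 \left(-7\right) - 2\right)^{2} = \left(-14 - 2\right)^{2} = \left(-16\right)^{2} = 256$)
$v{\left(C,V \right)} = -15 + V$ ($v{\left(C,V \right)} = V - 15 = -15 + V$)
$\sqrt{v{\left(34,a{\left(-14 \right)} \right)} - 8738} = \sqrt{\left(-15 + 256\right) - 8738} = \sqrt{241 - 8738} = \sqrt{-8497} = i \sqrt{8497}$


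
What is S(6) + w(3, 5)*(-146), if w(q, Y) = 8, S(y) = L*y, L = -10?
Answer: -1228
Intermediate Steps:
S(y) = -10*y
S(6) + w(3, 5)*(-146) = -10*6 + 8*(-146) = -60 - 1168 = -1228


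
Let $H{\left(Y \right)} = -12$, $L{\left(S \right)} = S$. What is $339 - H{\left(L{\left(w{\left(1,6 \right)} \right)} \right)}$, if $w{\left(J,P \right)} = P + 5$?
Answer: $351$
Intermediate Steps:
$w{\left(J,P \right)} = 5 + P$
$339 - H{\left(L{\left(w{\left(1,6 \right)} \right)} \right)} = 339 - -12 = 339 + 12 = 351$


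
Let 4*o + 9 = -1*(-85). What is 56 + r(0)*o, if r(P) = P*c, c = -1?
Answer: 56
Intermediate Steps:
o = 19 (o = -9/4 + (-1*(-85))/4 = -9/4 + (¼)*85 = -9/4 + 85/4 = 19)
r(P) = -P (r(P) = P*(-1) = -P)
56 + r(0)*o = 56 - 1*0*19 = 56 + 0*19 = 56 + 0 = 56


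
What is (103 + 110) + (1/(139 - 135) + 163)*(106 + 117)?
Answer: 146471/4 ≈ 36618.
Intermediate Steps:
(103 + 110) + (1/(139 - 135) + 163)*(106 + 117) = 213 + (1/4 + 163)*223 = 213 + (653/4)*223 = 213 + 145619/4 = 146471/4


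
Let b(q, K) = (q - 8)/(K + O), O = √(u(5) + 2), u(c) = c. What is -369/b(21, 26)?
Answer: -738 - 369*√7/13 ≈ -813.10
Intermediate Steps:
O = √7 (O = √(5 + 2) = √7 ≈ 2.6458)
b(q, K) = (-8 + q)/(K + √7) (b(q, K) = (q - 8)/(K + √7) = (-8 + q)/(K + √7))
-369/b(21, 26) = -369*(26 + √7)/(-8 + 21) = -(738 + 369*√7/13) = -369*(2 + √7/13) = -738 - 369*√7/13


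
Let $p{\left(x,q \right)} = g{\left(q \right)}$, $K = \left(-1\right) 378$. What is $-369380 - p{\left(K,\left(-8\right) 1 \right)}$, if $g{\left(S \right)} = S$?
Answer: $-369372$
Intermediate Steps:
$K = -378$
$p{\left(x,q \right)} = q$
$-369380 - p{\left(K,\left(-8\right) 1 \right)} = -369380 - \left(-8\right) 1 = -369380 - -8 = -369380 + 8 = -369372$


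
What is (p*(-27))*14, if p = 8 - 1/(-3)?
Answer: -3150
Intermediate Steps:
p = 25/3 (p = 8 - 1*(-⅓) = 8 + ⅓ = 25/3 ≈ 8.3333)
(p*(-27))*14 = ((25/3)*(-27))*14 = -225*14 = -3150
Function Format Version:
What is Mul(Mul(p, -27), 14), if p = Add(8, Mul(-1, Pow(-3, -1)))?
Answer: -3150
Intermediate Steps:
p = Rational(25, 3) (p = Add(8, Mul(-1, Rational(-1, 3))) = Add(8, Rational(1, 3)) = Rational(25, 3) ≈ 8.3333)
Mul(Mul(p, -27), 14) = Mul(Mul(Rational(25, 3), -27), 14) = Mul(-225, 14) = -3150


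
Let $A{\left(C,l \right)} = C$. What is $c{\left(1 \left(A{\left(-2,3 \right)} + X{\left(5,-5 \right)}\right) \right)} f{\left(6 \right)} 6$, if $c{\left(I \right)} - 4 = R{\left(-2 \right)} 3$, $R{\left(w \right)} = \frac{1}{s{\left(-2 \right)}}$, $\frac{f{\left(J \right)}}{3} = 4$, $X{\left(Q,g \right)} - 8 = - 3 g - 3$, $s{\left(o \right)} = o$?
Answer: $180$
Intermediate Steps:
$X{\left(Q,g \right)} = 5 - 3 g$ ($X{\left(Q,g \right)} = 8 - \left(3 + 3 g\right) = 5 - 3 g$)
$f{\left(J \right)} = 12$ ($f{\left(J \right)} = 3 \cdot 4 = 12$)
$R{\left(w \right)} = - \frac{1}{2}$ ($R{\left(w \right)} = \frac{1}{-2} = - \frac{1}{2}$)
$c{\left(I \right)} = \frac{5}{2}$ ($c{\left(I \right)} = 4 - \frac{3}{2} = \frac{5}{2}$)
$c{\left(1 \left(A{\left(-2,3 \right)} + X{\left(5,-5 \right)}\right) \right)} f{\left(6 \right)} 6 = \frac{5}{2} \cdot 12 \cdot 6 = 30 \cdot 6 = 180$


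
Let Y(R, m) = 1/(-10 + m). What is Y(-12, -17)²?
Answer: 1/729 ≈ 0.0013717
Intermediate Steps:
Y(-12, -17)² = (1/(-10 - 17))² = (1/(-27))² = (-1/27)² = 1/729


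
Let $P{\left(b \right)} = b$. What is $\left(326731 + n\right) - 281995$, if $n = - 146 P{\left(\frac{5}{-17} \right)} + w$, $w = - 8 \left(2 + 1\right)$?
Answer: $\frac{760834}{17} \approx 44755.0$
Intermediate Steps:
$w = -24$ ($w = \left(-8\right) 3 = -24$)
$n = \frac{322}{17}$ ($n = - 146 \frac{5}{-17} - 24 = - 146 \cdot 5 \left(- \frac{1}{17}\right) - 24 = \left(-146\right) \left(- \frac{5}{17}\right) - 24 = \frac{730}{17} - 24 = \frac{322}{17} \approx 18.941$)
$\left(326731 + n\right) - 281995 = \left(326731 + \frac{322}{17}\right) - 281995 = \frac{5554749}{17} - 281995 = \frac{760834}{17}$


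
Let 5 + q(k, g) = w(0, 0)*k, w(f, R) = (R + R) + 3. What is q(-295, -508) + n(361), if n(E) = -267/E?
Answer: -321557/361 ≈ -890.74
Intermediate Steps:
w(f, R) = 3 + 2*R (w(f, R) = 2*R + 3 = 3 + 2*R)
q(k, g) = -5 + 3*k (q(k, g) = -5 + (3 + 2*0)*k = -5 + (3 + 0)*k = -5 + 3*k)
q(-295, -508) + n(361) = (-5 + 3*(-295)) - 267/361 = (-5 - 885) - 267*1/361 = -890 - 267/361 = -321557/361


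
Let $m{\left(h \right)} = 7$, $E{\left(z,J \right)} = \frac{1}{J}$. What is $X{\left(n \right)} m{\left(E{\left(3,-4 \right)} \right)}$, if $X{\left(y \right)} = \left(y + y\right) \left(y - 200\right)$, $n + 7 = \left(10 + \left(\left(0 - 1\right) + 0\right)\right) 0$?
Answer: $20286$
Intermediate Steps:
$n = -7$ ($n = -7 + \left(10 + \left(\left(0 - 1\right) + 0\right)\right) 0 = -7 + \left(10 + \left(-1 + 0\right)\right) 0 = -7 + \left(10 - 1\right) 0 = -7 + 9 \cdot 0 = -7 + 0 = -7$)
$X{\left(y \right)} = 2 y \left(-200 + y\right)$
$X{\left(n \right)} m{\left(E{\left(3,-4 \right)} \right)} = 2 \left(-7\right) \left(-200 - 7\right) 7 = 2 \left(-7\right) \left(-207\right) 7 = 2898 \cdot 7 = 20286$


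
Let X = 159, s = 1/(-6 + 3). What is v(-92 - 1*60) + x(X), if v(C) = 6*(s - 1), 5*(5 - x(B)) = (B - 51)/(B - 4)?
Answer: -2433/775 ≈ -3.1394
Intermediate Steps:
s = -⅓ (s = 1/(-3) = -⅓ ≈ -0.33333)
x(B) = 5 - (-51 + B)/(5*(-4 + B)) (x(B) = 5 - (B - 51)/(5*(B - 4)) = 5 - (-51 + B)/(5*(-4 + B)))
v(C) = -8 (v(C) = 6*(-⅓ - 1) = 6*(-4/3) = -8)
v(-92 - 1*60) + x(X) = -8 + (-49 + 24*159)/(5*(-4 + 159)) = -8 + (⅕)*(-49 + 3816)/155 = -8 + (⅕)*(1/155)*3767 = -8 + 3767/775 = -2433/775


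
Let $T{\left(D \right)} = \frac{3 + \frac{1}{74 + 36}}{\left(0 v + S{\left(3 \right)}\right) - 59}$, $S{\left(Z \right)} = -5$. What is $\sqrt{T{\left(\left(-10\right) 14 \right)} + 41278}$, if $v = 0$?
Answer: $\frac{\sqrt{31965646790}}{880} \approx 203.17$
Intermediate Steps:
$T{\left(D \right)} = - \frac{331}{7040}$ ($T{\left(D \right)} = \frac{3 + \frac{1}{74 + 36}}{\left(0 \cdot 0 - 5\right) - 59} = \frac{3 + \frac{1}{110}}{\left(0 - 5\right) - 59} = \frac{3 + \frac{1}{110}}{-5 - 59} = \frac{331}{110 \left(-64\right)} = \frac{331}{110} \left(- \frac{1}{64}\right) = - \frac{331}{7040}$)
$\sqrt{T{\left(\left(-10\right) 14 \right)} + 41278} = \sqrt{- \frac{331}{7040} + 41278} = \sqrt{\frac{290596789}{7040}} = \frac{\sqrt{31965646790}}{880}$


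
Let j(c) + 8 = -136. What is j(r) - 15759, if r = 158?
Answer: -15903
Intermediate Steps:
j(c) = -144 (j(c) = -8 - 136 = -144)
j(r) - 15759 = -144 - 15759 = -15903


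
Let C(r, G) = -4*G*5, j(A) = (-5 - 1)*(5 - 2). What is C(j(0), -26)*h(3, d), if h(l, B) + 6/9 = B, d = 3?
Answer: 3640/3 ≈ 1213.3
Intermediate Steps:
h(l, B) = -⅔ + B
j(A) = -18 (j(A) = -6*3 = -18)
C(r, G) = -20*G
C(j(0), -26)*h(3, d) = (-20*(-26))*(-⅔ + 3) = 520*(7/3) = 3640/3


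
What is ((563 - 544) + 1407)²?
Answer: 2033476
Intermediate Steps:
((563 - 544) + 1407)² = (19 + 1407)² = 1426² = 2033476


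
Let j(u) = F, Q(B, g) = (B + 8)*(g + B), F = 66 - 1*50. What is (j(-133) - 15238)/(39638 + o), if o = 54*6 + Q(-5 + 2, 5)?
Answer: -2537/6662 ≈ -0.38082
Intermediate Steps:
F = 16 (F = 66 - 50 = 16)
Q(B, g) = (8 + B)*(B + g)
j(u) = 16
o = 334 (o = 54*6 + ((-5 + 2)² + 8*(-5 + 2) + 8*5 + (-5 + 2)*5) = 324 + ((-3)² + 8*(-3) + 40 - 3*5) = 324 + (9 - 24 + 40 - 15) = 324 + 10 = 334)
(j(-133) - 15238)/(39638 + o) = (16 - 15238)/(39638 + 334) = -15222/39972 = -15222*1/39972 = -2537/6662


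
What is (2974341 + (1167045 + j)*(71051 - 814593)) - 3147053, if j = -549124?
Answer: -459450388894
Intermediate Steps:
(2974341 + (1167045 + j)*(71051 - 814593)) - 3147053 = (2974341 + (1167045 - 549124)*(71051 - 814593)) - 3147053 = (2974341 + 617921*(-743542)) - 3147053 = (2974341 - 459450216182) - 3147053 = -459447241841 - 3147053 = -459450388894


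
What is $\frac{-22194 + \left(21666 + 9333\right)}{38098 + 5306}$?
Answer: $\frac{2935}{14468} \approx 0.20286$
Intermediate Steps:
$\frac{-22194 + \left(21666 + 9333\right)}{38098 + 5306} = \frac{-22194 + 30999}{43404} = 8805 \cdot \frac{1}{43404} = \frac{2935}{14468}$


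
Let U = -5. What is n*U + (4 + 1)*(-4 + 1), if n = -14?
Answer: 55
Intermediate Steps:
n*U + (4 + 1)*(-4 + 1) = -14*(-5) + (4 + 1)*(-4 + 1) = 70 + 5*(-3) = 70 - 15 = 55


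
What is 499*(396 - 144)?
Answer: 125748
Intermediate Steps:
499*(396 - 144) = 499*252 = 125748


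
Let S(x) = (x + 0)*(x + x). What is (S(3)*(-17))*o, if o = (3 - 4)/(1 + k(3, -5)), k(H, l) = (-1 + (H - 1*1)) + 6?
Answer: 153/4 ≈ 38.250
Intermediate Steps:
S(x) = 2*x**2 (S(x) = x*(2*x) = 2*x**2)
k(H, l) = 4 + H (k(H, l) = (-1 + (H - 1)) + 6 = (-1 + (-1 + H)) + 6 = (-2 + H) + 6 = 4 + H)
o = -1/8 (o = (3 - 4)/(1 + (4 + 3)) = -1/(1 + 7) = -1/8 ≈ -0.12500)
(S(3)*(-17))*o = ((2*3**2)*(-17))*(-1/8) = ((2*9)*(-17))*(-1/8) = (18*(-17))*(-1/8) = -306*(-1/8) = 153/4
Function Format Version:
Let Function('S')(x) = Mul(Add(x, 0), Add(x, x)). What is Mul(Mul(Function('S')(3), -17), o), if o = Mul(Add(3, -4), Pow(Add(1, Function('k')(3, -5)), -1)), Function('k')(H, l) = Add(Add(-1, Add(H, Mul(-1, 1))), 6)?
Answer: Rational(153, 4) ≈ 38.250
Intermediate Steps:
Function('S')(x) = Mul(2, Pow(x, 2)) (Function('S')(x) = Mul(x, Mul(2, x)) = Mul(2, Pow(x, 2)))
Function('k')(H, l) = Add(4, H) (Function('k')(H, l) = Add(Add(-1, Add(H, -1)), 6) = Add(Add(-1, Add(-1, H)), 6) = Add(Add(-2, H), 6) = Add(4, H))
o = Rational(-1, 8) (o = Mul(Add(3, -4), Pow(Add(1, Add(4, 3)), -1)) = Mul(-1, Pow(Add(1, 7), -1)) = Mul(-1, Pow(8, -1)) = Mul(-1, Rational(1, 8)) = Rational(-1, 8) ≈ -0.12500)
Mul(Mul(Function('S')(3), -17), o) = Mul(Mul(Mul(2, Pow(3, 2)), -17), Rational(-1, 8)) = Mul(Mul(Mul(2, 9), -17), Rational(-1, 8)) = Mul(Mul(18, -17), Rational(-1, 8)) = Mul(-306, Rational(-1, 8)) = Rational(153, 4)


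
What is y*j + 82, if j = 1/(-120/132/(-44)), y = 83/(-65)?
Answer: 6564/325 ≈ 20.197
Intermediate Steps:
y = -83/65 (y = 83*(-1/65) = -83/65 ≈ -1.2769)
j = 242/5 (j = 1/(-120*1/132*(-1/44)) = 1/(-10/11*(-1/44)) = 1/(5/242) = 242/5 ≈ 48.400)
y*j + 82 = -83/65*242/5 + 82 = -20086/325 + 82 = 6564/325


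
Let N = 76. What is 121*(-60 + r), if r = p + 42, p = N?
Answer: 7018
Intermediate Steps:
p = 76
r = 118 (r = 76 + 42 = 118)
121*(-60 + r) = 121*(-60 + 118) = 121*58 = 7018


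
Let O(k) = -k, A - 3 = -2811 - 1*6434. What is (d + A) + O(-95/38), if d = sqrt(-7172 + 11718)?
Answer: -18479/2 + sqrt(4546) ≈ -9172.1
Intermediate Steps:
d = sqrt(4546) ≈ 67.424
A = -9242 (A = 3 + (-2811 - 1*6434) = 3 + (-2811 - 6434) = 3 - 9245 = -9242)
(d + A) + O(-95/38) = (sqrt(4546) - 9242) - (-95)/38 = (-9242 + sqrt(4546)) - (-95)/38 = (-9242 + sqrt(4546)) - 1*(-5/2) = (-9242 + sqrt(4546)) + 5/2 = -18479/2 + sqrt(4546)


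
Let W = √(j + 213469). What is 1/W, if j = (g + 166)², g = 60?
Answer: √264545/264545 ≈ 0.0019442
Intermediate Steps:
j = 51076 (j = (60 + 166)² = 226² = 51076)
W = √264545 (W = √(51076 + 213469) = √264545 ≈ 514.34)
1/W = 1/(√264545) = √264545/264545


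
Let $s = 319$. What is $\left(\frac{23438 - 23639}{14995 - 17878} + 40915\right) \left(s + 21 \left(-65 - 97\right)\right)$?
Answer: $- \frac{121221654706}{961} \approx -1.2614 \cdot 10^{8}$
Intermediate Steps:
$\left(\frac{23438 - 23639}{14995 - 17878} + 40915\right) \left(s + 21 \left(-65 - 97\right)\right) = \left(\frac{23438 - 23639}{14995 - 17878} + 40915\right) \left(319 + 21 \left(-65 - 97\right)\right) = \left(- \frac{201}{-2883} + 40915\right) \left(319 + 21 \left(-162\right)\right) = \left(\left(-201\right) \left(- \frac{1}{2883}\right) + 40915\right) \left(319 - 3402\right) = \left(\frac{67}{961} + 40915\right) \left(-3083\right) = \frac{39319382}{961} \left(-3083\right) = - \frac{121221654706}{961}$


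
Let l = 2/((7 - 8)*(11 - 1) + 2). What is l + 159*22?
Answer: 13991/4 ≈ 3497.8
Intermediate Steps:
l = -¼ (l = 2/(-1*10 + 2) = 2/(-10 + 2) = 2/(-8) = -⅛*2 = -¼ ≈ -0.25000)
l + 159*22 = -¼ + 159*22 = -¼ + 3498 = 13991/4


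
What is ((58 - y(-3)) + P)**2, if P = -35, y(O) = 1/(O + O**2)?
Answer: 18769/36 ≈ 521.36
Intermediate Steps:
((58 - y(-3)) + P)**2 = ((58 - 1/((-3)*(1 - 3))) - 35)**2 = ((58 - (-1)/(3*(-2))) - 35)**2 = ((58 - (-1)*(-1)/(3*2)) - 35)**2 = ((58 - 1*1/6) - 35)**2 = ((58 - 1/6) - 35)**2 = (347/6 - 35)**2 = (137/6)**2 = 18769/36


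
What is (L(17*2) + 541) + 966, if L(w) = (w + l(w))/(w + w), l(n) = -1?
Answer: 102509/68 ≈ 1507.5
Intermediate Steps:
L(w) = (-1 + w)/(2*w) (L(w) = (w - 1)/(w + w) = (-1 + w)/((2*w)) = (-1 + w)*(1/(2*w)) = (-1 + w)/(2*w))
(L(17*2) + 541) + 966 = ((-1 + 17*2)/(2*((17*2))) + 541) + 966 = ((1/2)*(-1 + 34)/34 + 541) + 966 = ((1/2)*(1/34)*33 + 541) + 966 = (33/68 + 541) + 966 = 36821/68 + 966 = 102509/68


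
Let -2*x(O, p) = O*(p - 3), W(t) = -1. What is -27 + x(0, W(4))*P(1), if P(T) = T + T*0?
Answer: -27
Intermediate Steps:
x(O, p) = -O*(-3 + p)/2 (x(O, p) = -O*(p - 3)/2 = -O*(-3 + p)/2)
P(T) = T (P(T) = T + 0 = T)
-27 + x(0, W(4))*P(1) = -27 + ((½)*0*(3 - 1*(-1)))*1 = -27 + ((½)*0*(3 + 1))*1 = -27 + ((½)*0*4)*1 = -27 + 0*1 = -27 + 0 = -27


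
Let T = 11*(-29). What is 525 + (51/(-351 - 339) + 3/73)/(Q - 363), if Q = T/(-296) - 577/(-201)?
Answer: 4955313944817/9438691585 ≈ 525.00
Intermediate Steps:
T = -319
Q = 234911/59496 (Q = -319/(-296) - 577/(-201) = -319*(-1/296) - 577*(-1/201) = 319/296 + 577/201 = 234911/59496 ≈ 3.9483)
525 + (51/(-351 - 339) + 3/73)/(Q - 363) = 525 + (51/(-351 - 339) + 3/73)/(234911/59496 - 363) = 525 + (51/(-690) + 3*(1/73))/(-21362137/59496) = 525 + (51*(-1/690) + 3/73)*(-59496/21362137) = 525 + (-17/230 + 3/73)*(-59496/21362137) = 525 - 551/16790*(-59496/21362137) = 525 + 862692/9438691585 = 4955313944817/9438691585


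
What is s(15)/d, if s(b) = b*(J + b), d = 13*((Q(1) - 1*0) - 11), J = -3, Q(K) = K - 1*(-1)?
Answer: -20/13 ≈ -1.5385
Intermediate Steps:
Q(K) = 1 + K (Q(K) = K + 1 = 1 + K)
d = -117 (d = 13*(((1 + 1) - 1*0) - 11) = 13*((2 + 0) - 11) = 13*(2 - 11) = 13*(-9) = -117)
s(b) = b*(-3 + b)
s(15)/d = (15*(-3 + 15))/(-117) = (15*12)*(-1/117) = 180*(-1/117) = -20/13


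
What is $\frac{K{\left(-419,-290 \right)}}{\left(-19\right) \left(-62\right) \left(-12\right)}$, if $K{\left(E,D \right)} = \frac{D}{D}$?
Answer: $- \frac{1}{14136} \approx -7.0741 \cdot 10^{-5}$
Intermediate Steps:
$K{\left(E,D \right)} = 1$
$\frac{K{\left(-419,-290 \right)}}{\left(-19\right) \left(-62\right) \left(-12\right)} = 1 \frac{1}{\left(-19\right) \left(-62\right) \left(-12\right)} = 1 \frac{1}{1178 \left(-12\right)} = 1 \frac{1}{-14136} = 1 \left(- \frac{1}{14136}\right) = - \frac{1}{14136}$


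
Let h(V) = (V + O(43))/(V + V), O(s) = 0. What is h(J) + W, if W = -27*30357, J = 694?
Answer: -1639277/2 ≈ -8.1964e+5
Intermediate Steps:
h(V) = ½ (h(V) = (V + 0)/(V + V) = V/((2*V)) = V*(1/(2*V)) = ½)
W = -819639
h(J) + W = ½ - 819639 = -1639277/2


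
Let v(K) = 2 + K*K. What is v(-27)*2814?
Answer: 2057034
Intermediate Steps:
v(K) = 2 + K²
v(-27)*2814 = (2 + (-27)²)*2814 = (2 + 729)*2814 = 731*2814 = 2057034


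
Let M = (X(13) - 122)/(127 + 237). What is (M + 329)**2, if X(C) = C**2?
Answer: 14352758809/132496 ≈ 1.0833e+5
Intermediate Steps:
M = 47/364 (M = (13**2 - 122)/(127 + 237) = (169 - 122)/364 = 47*(1/364) = 47/364 ≈ 0.12912)
(M + 329)**2 = (47/364 + 329)**2 = (119803/364)**2 = 14352758809/132496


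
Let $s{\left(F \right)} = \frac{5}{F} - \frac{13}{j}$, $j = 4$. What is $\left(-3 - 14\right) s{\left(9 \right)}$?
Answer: $\frac{1649}{36} \approx 45.806$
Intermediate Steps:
$s{\left(F \right)} = - \frac{13}{4} + \frac{5}{F}$ ($s{\left(F \right)} = \frac{5}{F} - \frac{13}{4} = - \frac{13}{4} + \frac{5}{F}$)
$\left(-3 - 14\right) s{\left(9 \right)} = \left(-3 - 14\right) \left(- \frac{13}{4} + \frac{5}{9}\right) = - 17 \left(- \frac{13}{4} + 5 \cdot \frac{1}{9}\right) = - 17 \left(- \frac{13}{4} + \frac{5}{9}\right) = \left(-17\right) \left(- \frac{97}{36}\right) = \frac{1649}{36}$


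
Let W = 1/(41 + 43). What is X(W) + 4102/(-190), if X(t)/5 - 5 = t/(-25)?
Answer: 27197/7980 ≈ 3.4081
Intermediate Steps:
W = 1/84 ≈ 0.011905
X(t) = 25 - t/5 (X(t) = 25 + 5*(t/(-25)) = 25 + 5*(t*(-1/25)) = 25 + 5*(-t/25) = 25 - t/5)
X(W) + 4102/(-190) = (25 - ⅕*1/84) + 4102/(-190) = (25 - 1/420) + 4102*(-1/190) = 10499/420 - 2051/95 = 27197/7980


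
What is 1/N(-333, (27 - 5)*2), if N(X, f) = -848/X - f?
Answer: -333/13804 ≈ -0.024123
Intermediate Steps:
N(X, f) = -f - 848/X
1/N(-333, (27 - 5)*2) = 1/(-(27 - 5)*2 - 848/(-333)) = 1/(-22*2 - 848*(-1/333)) = 1/(-1*44 + 848/333) = 1/(-44 + 848/333) = 1/(-13804/333) = -333/13804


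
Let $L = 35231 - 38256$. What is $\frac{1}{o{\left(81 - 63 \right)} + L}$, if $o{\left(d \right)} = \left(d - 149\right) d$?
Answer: $- \frac{1}{5383} \approx -0.00018577$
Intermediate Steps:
$o{\left(d \right)} = d \left(-149 + d\right)$ ($o{\left(d \right)} = \left(-149 + d\right) d = d \left(-149 + d\right)$)
$L = -3025$
$\frac{1}{o{\left(81 - 63 \right)} + L} = \frac{1}{\left(81 - 63\right) \left(-149 + \left(81 - 63\right)\right) - 3025} = \frac{1}{18 \left(-149 + 18\right) - 3025} = \frac{1}{18 \left(-131\right) - 3025} = \frac{1}{-2358 - 3025} = \frac{1}{-5383} = - \frac{1}{5383}$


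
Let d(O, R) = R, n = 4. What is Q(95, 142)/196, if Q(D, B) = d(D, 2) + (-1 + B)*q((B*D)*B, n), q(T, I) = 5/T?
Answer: 766373/75090736 ≈ 0.010206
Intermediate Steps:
Q(D, B) = 2 + 5*(-1 + B)/(B**2*D) (Q(D, B) = 2 + (-1 + B)*(5/(((B*D)*B))) = 2 + (-1 + B)*(5/((D*B**2))) = 2 + (-1 + B)*(5*(1/(B**2*D))) = 2 + (-1 + B)*(5/(B**2*D)) = 2 + 5*(-1 + B)/(B**2*D))
Q(95, 142)/196 = (2 - 5/(142**2*95) + 5/(142*95))/196 = (2 - 5*1/20164*1/95 + 5*(1/142)*(1/95))*(1/196) = (2 - 1/383116 + 1/2698)*(1/196) = (766373/383116)*(1/196) = 766373/75090736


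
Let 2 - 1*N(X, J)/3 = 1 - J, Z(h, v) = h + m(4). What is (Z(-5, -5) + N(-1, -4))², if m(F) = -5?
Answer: 361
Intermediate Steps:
Z(h, v) = -5 + h (Z(h, v) = h - 5 = -5 + h)
N(X, J) = 3 + 3*J (N(X, J) = 6 - 3*(1 - J) = 6 + (-3 + 3*J) = 3 + 3*J)
(Z(-5, -5) + N(-1, -4))² = ((-5 - 5) + (3 + 3*(-4)))² = (-10 + (3 - 12))² = (-10 - 9)² = (-19)² = 361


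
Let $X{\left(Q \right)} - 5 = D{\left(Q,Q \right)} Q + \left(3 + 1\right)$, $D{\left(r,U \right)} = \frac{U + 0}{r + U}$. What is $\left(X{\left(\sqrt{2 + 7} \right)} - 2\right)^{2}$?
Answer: $\frac{289}{4} \approx 72.25$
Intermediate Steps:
$D{\left(r,U \right)} = \frac{U}{U + r}$
$X{\left(Q \right)} = 9 + \frac{Q}{2}$ ($X{\left(Q \right)} = 5 + \left(\frac{Q}{Q + Q} Q + \left(3 + 1\right)\right) = 5 + \left(\frac{Q}{2 Q} Q + 4\right) = 5 + \left(Q \frac{1}{2 Q} Q + 4\right) = 5 + \left(\frac{Q}{2} + 4\right) = 5 + \left(4 + \frac{Q}{2}\right) = 9 + \frac{Q}{2}$)
$\left(X{\left(\sqrt{2 + 7} \right)} - 2\right)^{2} = \left(\left(9 + \frac{\sqrt{2 + 7}}{2}\right) - 2\right)^{2} = \left(\left(9 + \frac{\sqrt{9}}{2}\right) - 2\right)^{2} = \left(\left(9 + \frac{1}{2} \cdot 3\right) - 2\right)^{2} = \left(\left(9 + \frac{3}{2}\right) - 2\right)^{2} = \left(\frac{21}{2} - 2\right)^{2} = \left(\frac{17}{2}\right)^{2} = \frac{289}{4}$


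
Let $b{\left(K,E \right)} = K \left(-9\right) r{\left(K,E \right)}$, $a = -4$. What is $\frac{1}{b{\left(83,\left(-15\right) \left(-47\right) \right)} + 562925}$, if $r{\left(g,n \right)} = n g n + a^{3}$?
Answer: $- \frac{1}{30815436292} \approx -3.2451 \cdot 10^{-11}$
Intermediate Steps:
$r{\left(g,n \right)} = -64 + g n^{2}$ ($r{\left(g,n \right)} = n g n + \left(-4\right)^{3} = g n n - 64 = g n^{2} - 64 = -64 + g n^{2}$)
$b{\left(K,E \right)} = - 9 K \left(-64 + K E^{2}\right)$ ($b{\left(K,E \right)} = K \left(-9\right) \left(-64 + K E^{2}\right) = - 9 K \left(-64 + K E^{2}\right)$)
$\frac{1}{b{\left(83,\left(-15\right) \left(-47\right) \right)} + 562925} = \frac{1}{9 \cdot 83 \left(64 - 83 \left(\left(-15\right) \left(-47\right)\right)^{2}\right) + 562925} = \frac{1}{9 \cdot 83 \left(64 - 83 \cdot 705^{2}\right) + 562925} = \frac{1}{9 \cdot 83 \left(64 - 83 \cdot 497025\right) + 562925} = \frac{1}{9 \cdot 83 \left(64 - 41253075\right) + 562925} = \frac{1}{9 \cdot 83 \left(-41253011\right) + 562925} = \frac{1}{-30815999217 + 562925} = \frac{1}{-30815436292} = - \frac{1}{30815436292}$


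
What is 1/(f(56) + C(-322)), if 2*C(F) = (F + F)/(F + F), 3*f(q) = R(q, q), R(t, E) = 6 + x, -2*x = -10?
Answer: 6/25 ≈ 0.24000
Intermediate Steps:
x = 5 (x = -½*(-10) = 5)
R(t, E) = 11 (R(t, E) = 6 + 5 = 11)
f(q) = 11/3 (f(q) = (⅓)*11 = 11/3)
C(F) = ½ (C(F) = ((F + F)/(F + F))/2 = ((2*F)/((2*F)))/2 = ((2*F)*(1/(2*F)))/2 = (½)*1 = ½)
1/(f(56) + C(-322)) = 1/(11/3 + ½) = 1/(25/6) = 6/25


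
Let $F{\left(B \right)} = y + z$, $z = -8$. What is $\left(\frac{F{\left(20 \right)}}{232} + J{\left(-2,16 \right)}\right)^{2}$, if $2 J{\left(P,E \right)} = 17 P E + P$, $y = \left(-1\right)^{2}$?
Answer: $\frac{4012335649}{53824} \approx 74546.0$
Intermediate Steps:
$y = 1$
$J{\left(P,E \right)} = \frac{P}{2} + \frac{17 E P}{2}$ ($J{\left(P,E \right)} = \frac{17 P E + P}{2} = \frac{17 E P + P}{2} = \frac{P + 17 E P}{2} = \frac{P}{2} + \frac{17 E P}{2}$)
$F{\left(B \right)} = -7$ ($F{\left(B \right)} = 1 - 8 = -7$)
$\left(\frac{F{\left(20 \right)}}{232} + J{\left(-2,16 \right)}\right)^{2} = \left(- \frac{7}{232} + \frac{1}{2} \left(-2\right) \left(1 + 17 \cdot 16\right)\right)^{2} = \left(\left(-7\right) \frac{1}{232} + \frac{1}{2} \left(-2\right) \left(1 + 272\right)\right)^{2} = \left(- \frac{7}{232} + \frac{1}{2} \left(-2\right) 273\right)^{2} = \left(- \frac{7}{232} - 273\right)^{2} = \left(- \frac{63343}{232}\right)^{2} = \frac{4012335649}{53824}$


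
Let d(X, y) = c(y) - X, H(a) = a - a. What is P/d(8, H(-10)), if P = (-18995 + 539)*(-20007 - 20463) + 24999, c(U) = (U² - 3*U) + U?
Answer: -746939319/8 ≈ -9.3367e+7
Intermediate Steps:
c(U) = U² - 2*U
H(a) = 0
d(X, y) = -X + y*(-2 + y) (d(X, y) = y*(-2 + y) - X = -X + y*(-2 + y))
P = 746939319 (P = -18456*(-40470) + 24999 = 746914320 + 24999 = 746939319)
P/d(8, H(-10)) = 746939319/(-1*8 + 0*(-2 + 0)) = 746939319/(-8 + 0*(-2)) = 746939319/(-8 + 0) = 746939319/(-8) = 746939319*(-⅛) = -746939319/8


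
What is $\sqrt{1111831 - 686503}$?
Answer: $4 \sqrt{26583} \approx 652.17$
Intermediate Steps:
$\sqrt{1111831 - 686503} = \sqrt{425328} = 4 \sqrt{26583}$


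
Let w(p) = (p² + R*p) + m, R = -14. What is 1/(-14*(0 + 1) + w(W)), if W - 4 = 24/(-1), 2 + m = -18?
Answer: 1/646 ≈ 0.0015480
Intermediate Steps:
m = -20 (m = -2 - 18 = -20)
W = -20 (W = 4 + 24/(-1) = 4 + 24*(-1) = 4 - 24 = -20)
w(p) = -20 + p² - 14*p (w(p) = (p² - 14*p) - 20 = -20 + p² - 14*p)
1/(-14*(0 + 1) + w(W)) = 1/(-14*(0 + 1) + (-20 + (-20)² - 14*(-20))) = 1/(-14*1 + (-20 + 400 + 280)) = 1/(-14 + 660) = 1/646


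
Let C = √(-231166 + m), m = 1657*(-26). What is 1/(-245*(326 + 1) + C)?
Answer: -26705/2139562491 - 2*I*√7618/2139562491 ≈ -1.2482e-5 - 8.1588e-8*I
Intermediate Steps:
m = -43082
C = 6*I*√7618 (C = √(-231166 - 43082) = √(-274248) = 6*I*√7618 ≈ 523.69*I)
1/(-245*(326 + 1) + C) = 1/(-245*(326 + 1) + 6*I*√7618) = 1/(-245*327 + 6*I*√7618) = 1/(-80115 + 6*I*√7618)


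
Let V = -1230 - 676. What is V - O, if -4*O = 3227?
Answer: -4397/4 ≈ -1099.3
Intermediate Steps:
O = -3227/4 (O = -¼*3227 = -3227/4 ≈ -806.75)
V = -1906
V - O = -1906 - 1*(-3227/4) = -1906 + 3227/4 = -4397/4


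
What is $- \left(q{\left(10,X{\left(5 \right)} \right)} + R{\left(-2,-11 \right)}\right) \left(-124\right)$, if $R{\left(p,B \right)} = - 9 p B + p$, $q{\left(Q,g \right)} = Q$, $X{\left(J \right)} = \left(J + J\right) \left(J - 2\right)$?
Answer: $-23560$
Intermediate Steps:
$X{\left(J \right)} = 2 J \left(-2 + J\right)$
$R{\left(p,B \right)} = p - 9 B p$ ($R{\left(p,B \right)} = - 9 B p + p = p - 9 B p$)
$- \left(q{\left(10,X{\left(5 \right)} \right)} + R{\left(-2,-11 \right)}\right) \left(-124\right) = - \left(10 - 2 \left(1 - -99\right)\right) \left(-124\right) = - \left(10 - 2 \left(1 + 99\right)\right) \left(-124\right) = - \left(10 - 200\right) \left(-124\right) = - \left(-190\right) \left(-124\right) = \left(-1\right) 23560 = -23560$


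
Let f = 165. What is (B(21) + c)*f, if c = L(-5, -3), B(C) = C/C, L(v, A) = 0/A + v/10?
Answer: 165/2 ≈ 82.500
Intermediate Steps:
L(v, A) = v/10 (L(v, A) = 0 + v*(⅒) = 0 + v/10 = v/10)
B(C) = 1
c = -½ (c = (⅒)*(-5) = -½ ≈ -0.50000)
(B(21) + c)*f = (1 - ½)*165 = (½)*165 = 165/2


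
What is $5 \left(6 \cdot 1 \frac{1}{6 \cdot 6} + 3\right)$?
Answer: $\frac{95}{6} \approx 15.833$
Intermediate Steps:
$5 \left(6 \cdot 1 \frac{1}{6 \cdot 6} + 3\right) = 5 \left(6 \cdot 1 \cdot \frac{1}{36} + 3\right) = 5 \left(6 \cdot \frac{1}{36} + 3\right) = 5 \left(\frac{1}{6} + 3\right) = 5 \cdot \frac{19}{6} = \frac{95}{6}$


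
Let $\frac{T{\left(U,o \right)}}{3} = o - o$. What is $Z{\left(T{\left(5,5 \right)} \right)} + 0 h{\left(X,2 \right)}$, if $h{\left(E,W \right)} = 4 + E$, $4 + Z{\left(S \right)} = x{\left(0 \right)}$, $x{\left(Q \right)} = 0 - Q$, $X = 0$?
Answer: $-4$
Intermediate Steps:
$T{\left(U,o \right)} = 0$ ($T{\left(U,o \right)} = 3 \left(o - o\right) = 3 \cdot 0 = 0$)
$x{\left(Q \right)} = - Q$
$Z{\left(S \right)} = -4$ ($Z{\left(S \right)} = -4 - 0 = -4 + 0 = -4$)
$Z{\left(T{\left(5,5 \right)} \right)} + 0 h{\left(X,2 \right)} = -4 + 0 \left(4 + 0\right) = -4 + 0 \cdot 4 = -4 + 0 = -4$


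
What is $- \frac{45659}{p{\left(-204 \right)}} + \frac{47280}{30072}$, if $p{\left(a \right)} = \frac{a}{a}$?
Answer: $- \frac{57208757}{1253} \approx -45657.0$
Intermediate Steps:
$p{\left(a \right)} = 1$
$- \frac{45659}{p{\left(-204 \right)}} + \frac{47280}{30072} = - \frac{45659}{1} + \frac{47280}{30072} = \left(-45659\right) 1 + 47280 \cdot \frac{1}{30072} = -45659 + \frac{1970}{1253} = - \frac{57208757}{1253}$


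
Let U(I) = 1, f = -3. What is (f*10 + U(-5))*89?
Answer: -2581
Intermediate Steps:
(f*10 + U(-5))*89 = (-3*10 + 1)*89 = (-30 + 1)*89 = -29*89 = -2581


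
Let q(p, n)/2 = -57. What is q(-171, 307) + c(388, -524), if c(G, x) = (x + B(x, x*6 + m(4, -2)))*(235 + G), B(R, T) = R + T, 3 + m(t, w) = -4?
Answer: -2616091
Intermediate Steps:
m(t, w) = -7 (m(t, w) = -3 - 4 = -7)
q(p, n) = -114 (q(p, n) = 2*(-57) = -114)
c(G, x) = (-7 + 8*x)*(235 + G) (c(G, x) = (x + (x + (x*6 - 7)))*(235 + G) = (x + (x + (6*x - 7)))*(235 + G) = (x + (x + (-7 + 6*x)))*(235 + G) = (x + (-7 + 7*x))*(235 + G) = (-7 + 8*x)*(235 + G))
q(-171, 307) + c(388, -524) = -114 + (-1645 - 7*388 + 1880*(-524) + 8*388*(-524)) = -114 + (-1645 - 2716 - 985120 - 1626496) = -114 - 2615977 = -2616091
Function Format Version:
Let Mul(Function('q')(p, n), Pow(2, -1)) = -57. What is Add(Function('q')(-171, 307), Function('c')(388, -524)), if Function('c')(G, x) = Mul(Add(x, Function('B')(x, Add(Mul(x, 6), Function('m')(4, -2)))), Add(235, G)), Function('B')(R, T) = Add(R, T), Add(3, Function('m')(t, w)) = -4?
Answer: -2616091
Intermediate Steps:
Function('m')(t, w) = -7 (Function('m')(t, w) = Add(-3, -4) = -7)
Function('q')(p, n) = -114 (Function('q')(p, n) = Mul(2, -57) = -114)
Function('c')(G, x) = Mul(Add(-7, Mul(8, x)), Add(235, G)) (Function('c')(G, x) = Mul(Add(x, Add(x, Add(Mul(x, 6), -7))), Add(235, G)) = Mul(Add(x, Add(x, Add(Mul(6, x), -7))), Add(235, G)) = Mul(Add(x, Add(x, Add(-7, Mul(6, x)))), Add(235, G)) = Mul(Add(x, Add(-7, Mul(7, x))), Add(235, G)) = Mul(Add(-7, Mul(8, x)), Add(235, G)))
Add(Function('q')(-171, 307), Function('c')(388, -524)) = Add(-114, Add(-1645, Mul(-7, 388), Mul(1880, -524), Mul(8, 388, -524))) = Add(-114, Add(-1645, -2716, -985120, -1626496)) = Add(-114, -2615977) = -2616091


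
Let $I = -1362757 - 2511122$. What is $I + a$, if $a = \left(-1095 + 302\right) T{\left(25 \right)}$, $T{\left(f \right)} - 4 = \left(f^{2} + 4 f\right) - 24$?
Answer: $-4432944$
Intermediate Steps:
$I = -3873879$ ($I = -1362757 - 2511122 = -3873879$)
$T{\left(f \right)} = -20 + f^{2} + 4 f$ ($T{\left(f \right)} = 4 - \left(24 - f^{2} - 4 f\right) = 4 + \left(-24 + f^{2} + 4 f\right) = -20 + f^{2} + 4 f$)
$a = -559065$ ($a = \left(-1095 + 302\right) \left(-20 + 25^{2} + 4 \cdot 25\right) = - 793 \left(-20 + 625 + 100\right) = \left(-793\right) 705 = -559065$)
$I + a = -3873879 - 559065 = -4432944$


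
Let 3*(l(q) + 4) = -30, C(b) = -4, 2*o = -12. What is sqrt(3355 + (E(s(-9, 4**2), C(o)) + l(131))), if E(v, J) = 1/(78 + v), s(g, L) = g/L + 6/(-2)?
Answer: sqrt(4739164077)/1191 ≈ 57.802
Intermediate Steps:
o = -6 (o = (1/2)*(-12) = -6)
s(g, L) = -3 + g/L (s(g, L) = g/L + 6*(-1/2) = g/L - 3 = -3 + g/L)
l(q) = -14 (l(q) = -4 + (1/3)*(-30) = -4 - 10 = -14)
sqrt(3355 + (E(s(-9, 4**2), C(o)) + l(131))) = sqrt(3355 + (1/(78 + (-3 - 9/(4**2))) - 14)) = sqrt(3355 + (1/(78 + (-3 - 9/16)) - 14)) = sqrt(3355 + (1/(78 - 57/16) - 14)) = sqrt(3355 + (1/(1191/16) - 14)) = sqrt(3355 + (16/1191 - 14)) = sqrt(3355 - 16658/1191) = sqrt(3979147/1191) = sqrt(4739164077)/1191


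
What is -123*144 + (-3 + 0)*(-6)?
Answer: -17694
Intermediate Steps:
-123*144 + (-3 + 0)*(-6) = -17712 - 3*(-6) = -17712 + 18 = -17694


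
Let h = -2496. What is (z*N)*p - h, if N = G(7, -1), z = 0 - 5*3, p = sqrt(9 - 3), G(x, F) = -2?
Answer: 2496 + 30*sqrt(6) ≈ 2569.5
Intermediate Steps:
p = sqrt(6) ≈ 2.4495
z = -15 (z = 0 - 15 = -15)
N = -2
(z*N)*p - h = (-15*(-2))*sqrt(6) - 1*(-2496) = 30*sqrt(6) + 2496 = 2496 + 30*sqrt(6)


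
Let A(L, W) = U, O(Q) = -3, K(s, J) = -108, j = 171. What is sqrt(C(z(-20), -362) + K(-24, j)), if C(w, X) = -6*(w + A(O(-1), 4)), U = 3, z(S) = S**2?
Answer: I*sqrt(2526) ≈ 50.259*I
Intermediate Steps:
A(L, W) = 3
C(w, X) = -18 - 6*w (C(w, X) = -6*(w + 3) = -6*(3 + w) = -18 - 6*w)
sqrt(C(z(-20), -362) + K(-24, j)) = sqrt((-18 - 6*(-20)**2) - 108) = sqrt((-18 - 6*400) - 108) = sqrt((-18 - 2400) - 108) = sqrt(-2418 - 108) = sqrt(-2526) = I*sqrt(2526)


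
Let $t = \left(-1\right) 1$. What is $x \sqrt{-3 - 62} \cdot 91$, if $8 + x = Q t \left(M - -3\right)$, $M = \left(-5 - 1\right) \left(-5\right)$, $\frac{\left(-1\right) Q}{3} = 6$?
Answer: $53326 i \sqrt{65} \approx 4.2993 \cdot 10^{5} i$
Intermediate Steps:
$t = -1$
$Q = -18$ ($Q = \left(-3\right) 6 = -18$)
$M = 30$ ($M = \left(-6\right) \left(-5\right) = 30$)
$x = 586$ ($x = -8 + \left(-18\right) \left(-1\right) \left(30 - -3\right) = -8 + 18 \left(30 + 3\right) = -8 + 18 \cdot 33 = -8 + 594 = 586$)
$x \sqrt{-3 - 62} \cdot 91 = 586 \sqrt{-3 - 62} \cdot 91 = 586 \sqrt{-65} \cdot 91 = 586 i \sqrt{65} \cdot 91 = 53326 i \sqrt{65}$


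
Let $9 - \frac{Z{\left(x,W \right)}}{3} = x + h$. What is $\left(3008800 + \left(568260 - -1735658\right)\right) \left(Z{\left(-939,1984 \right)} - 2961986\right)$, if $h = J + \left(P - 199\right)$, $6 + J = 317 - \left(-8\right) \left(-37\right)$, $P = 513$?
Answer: $-15726330620622$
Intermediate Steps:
$J = 15$ ($J = -6 + \left(317 - \left(-8\right) \left(-37\right)\right) = -6 + \left(317 - 296\right) = -6 + 21 = 15$)
$h = 329$ ($h = 15 + \left(513 - 199\right) = 15 + 314 = 329$)
$Z{\left(x,W \right)} = -960 - 3 x$ ($Z{\left(x,W \right)} = 27 - 3 \left(x + 329\right) = 27 - 3 \left(329 + x\right) = 27 - \left(987 + 3 x\right) = -960 - 3 x$)
$\left(3008800 + \left(568260 - -1735658\right)\right) \left(Z{\left(-939,1984 \right)} - 2961986\right) = \left(3008800 + \left(568260 - -1735658\right)\right) \left(\left(-960 - -2817\right) - 2961986\right) = \left(3008800 + \left(568260 + 1735658\right)\right) \left(\left(-960 + 2817\right) - 2961986\right) = \left(3008800 + 2303918\right) \left(1857 - 2961986\right) = 5312718 \left(-2960129\right) = -15726330620622$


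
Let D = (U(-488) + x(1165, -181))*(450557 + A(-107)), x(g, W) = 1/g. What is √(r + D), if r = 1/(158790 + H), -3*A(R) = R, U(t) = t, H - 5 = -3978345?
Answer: I*√1279516348732259152570758/76281870 ≈ 14829.0*I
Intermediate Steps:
H = -3978340 (H = 5 - 3978345 = -3978340)
A(R) = -R/3
r = -1/3819550 (r = 1/(158790 - 3978340) = 1/(-3819550) = -1/3819550 ≈ -2.6181e-7)
D = -768511476782/3495 (D = (-488 + 1/1165)*(450557 - ⅓*(-107)) = (-488 + 1/1165)*(450557 + 107/3) = -568519/1165*1351778/3 = -768511476782/3495 ≈ -2.1989e+8)
√(r + D) = √(-1/3819550 - 768511476782/3495) = √(-587073602228538319/2669865450) = I*√1279516348732259152570758/76281870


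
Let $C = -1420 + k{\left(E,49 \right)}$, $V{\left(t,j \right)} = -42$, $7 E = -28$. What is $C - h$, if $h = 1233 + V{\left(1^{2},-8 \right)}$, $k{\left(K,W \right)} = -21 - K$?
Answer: $-2628$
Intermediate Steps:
$E = -4$ ($E = \frac{1}{7} \left(-28\right) = -4$)
$C = -1437$ ($C = -1420 - 17 = -1437$)
$h = 1191$ ($h = 1233 - 42 = 1191$)
$C - h = -1437 - 1191 = -2628$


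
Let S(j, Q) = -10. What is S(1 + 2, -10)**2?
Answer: 100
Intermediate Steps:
S(1 + 2, -10)**2 = (-10)**2 = 100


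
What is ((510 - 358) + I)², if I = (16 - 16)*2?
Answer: 23104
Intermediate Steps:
I = 0 (I = 0*2 = 0)
((510 - 358) + I)² = ((510 - 358) + 0)² = (152 + 0)² = 152² = 23104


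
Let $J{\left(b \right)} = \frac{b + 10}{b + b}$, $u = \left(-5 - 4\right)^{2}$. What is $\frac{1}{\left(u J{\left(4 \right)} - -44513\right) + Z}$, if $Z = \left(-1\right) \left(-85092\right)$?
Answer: $\frac{4}{518987} \approx 7.7073 \cdot 10^{-6}$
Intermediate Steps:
$u = 81$ ($u = \left(-9\right)^{2} = 81$)
$J{\left(b \right)} = \frac{10 + b}{2 b}$
$Z = 85092$
$\frac{1}{\left(u J{\left(4 \right)} - -44513\right) + Z} = \frac{1}{\left(81 \frac{10 + 4}{2 \cdot 4} - -44513\right) + 85092} = \frac{1}{\left(81 \cdot \frac{1}{2} \cdot \frac{1}{4} \cdot 14 + 44513\right) + 85092} = \frac{1}{\left(81 \cdot \frac{7}{4} + 44513\right) + 85092} = \frac{1}{\left(\frac{567}{4} + 44513\right) + 85092} = \frac{1}{\frac{178619}{4} + 85092} = \frac{1}{\frac{518987}{4}} = \frac{4}{518987}$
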